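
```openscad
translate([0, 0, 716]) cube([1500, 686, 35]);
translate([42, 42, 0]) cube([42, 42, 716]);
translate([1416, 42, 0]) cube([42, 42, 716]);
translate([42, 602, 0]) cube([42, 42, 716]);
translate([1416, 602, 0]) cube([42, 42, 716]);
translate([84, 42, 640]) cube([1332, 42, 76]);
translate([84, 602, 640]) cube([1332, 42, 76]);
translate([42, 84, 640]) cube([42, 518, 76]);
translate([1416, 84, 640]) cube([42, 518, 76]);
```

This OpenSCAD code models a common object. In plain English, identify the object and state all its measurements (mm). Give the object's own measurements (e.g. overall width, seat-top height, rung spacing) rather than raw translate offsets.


A rectangular dining table. The top is 1500×686×35 mm with its upper surface at z = 751 mm. It stands on four 42×42 mm square legs, each inset 42 mm from the nearest pair of top edges, running from the floor to the underside of the top. Four apron rails, 42 mm thick and 76 mm tall, run between adjacent legs with their top edges flush with the underside of the top and their outer faces flush with the legs' outer faces.


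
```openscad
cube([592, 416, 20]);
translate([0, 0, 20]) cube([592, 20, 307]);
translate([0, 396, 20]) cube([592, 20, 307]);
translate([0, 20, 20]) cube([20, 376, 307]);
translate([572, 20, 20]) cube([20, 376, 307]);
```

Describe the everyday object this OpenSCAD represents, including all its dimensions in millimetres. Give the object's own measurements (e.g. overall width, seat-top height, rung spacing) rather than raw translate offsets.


An open-topped rectangular box: outside dimensions 592×416×327 mm, with a uniform wall and base thickness of 20 mm. The base is a full 592×416 slab on the floor; four walls sit on top of the base. The front and back walls (the −y and +y sides) span the full width; the two side walls fit between them.


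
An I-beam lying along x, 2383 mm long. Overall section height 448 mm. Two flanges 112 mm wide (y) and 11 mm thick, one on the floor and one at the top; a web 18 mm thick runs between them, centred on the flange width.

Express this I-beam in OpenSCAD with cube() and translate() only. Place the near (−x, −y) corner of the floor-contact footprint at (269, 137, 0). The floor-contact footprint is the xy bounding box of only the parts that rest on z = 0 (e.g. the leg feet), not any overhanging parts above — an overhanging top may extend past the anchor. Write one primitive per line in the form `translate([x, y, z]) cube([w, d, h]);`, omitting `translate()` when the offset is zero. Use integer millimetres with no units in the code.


translate([269, 137, 0]) cube([2383, 112, 11]);
translate([269, 184, 11]) cube([2383, 18, 426]);
translate([269, 137, 437]) cube([2383, 112, 11]);


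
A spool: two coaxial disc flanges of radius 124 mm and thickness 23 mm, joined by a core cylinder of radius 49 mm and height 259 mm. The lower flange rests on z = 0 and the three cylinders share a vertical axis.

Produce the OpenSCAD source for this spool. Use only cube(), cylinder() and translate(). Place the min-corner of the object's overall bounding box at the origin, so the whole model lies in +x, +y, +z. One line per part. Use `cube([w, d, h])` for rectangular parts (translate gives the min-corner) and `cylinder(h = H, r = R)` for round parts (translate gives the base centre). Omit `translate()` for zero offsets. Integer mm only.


translate([124, 124, 0]) cylinder(h = 23, r = 124);
translate([124, 124, 23]) cylinder(h = 259, r = 49);
translate([124, 124, 282]) cylinder(h = 23, r = 124);


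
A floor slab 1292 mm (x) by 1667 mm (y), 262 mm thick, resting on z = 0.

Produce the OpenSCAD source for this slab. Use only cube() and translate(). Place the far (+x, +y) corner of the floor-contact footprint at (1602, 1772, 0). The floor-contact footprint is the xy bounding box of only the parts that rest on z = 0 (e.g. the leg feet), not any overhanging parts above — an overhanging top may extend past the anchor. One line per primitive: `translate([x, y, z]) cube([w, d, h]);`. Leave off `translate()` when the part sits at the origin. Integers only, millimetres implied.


translate([310, 105, 0]) cube([1292, 1667, 262]);


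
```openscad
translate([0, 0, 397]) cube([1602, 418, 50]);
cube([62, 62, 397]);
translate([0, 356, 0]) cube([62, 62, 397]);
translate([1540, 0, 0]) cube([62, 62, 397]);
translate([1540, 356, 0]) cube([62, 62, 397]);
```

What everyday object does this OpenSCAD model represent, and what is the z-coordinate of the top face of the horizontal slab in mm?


A bench. The seat-top height is 447 mm.

A long slab on four corner posts — a bench. The slab sits at z = 397 with thickness 50, so the top is 397 + 50 = 447 mm.


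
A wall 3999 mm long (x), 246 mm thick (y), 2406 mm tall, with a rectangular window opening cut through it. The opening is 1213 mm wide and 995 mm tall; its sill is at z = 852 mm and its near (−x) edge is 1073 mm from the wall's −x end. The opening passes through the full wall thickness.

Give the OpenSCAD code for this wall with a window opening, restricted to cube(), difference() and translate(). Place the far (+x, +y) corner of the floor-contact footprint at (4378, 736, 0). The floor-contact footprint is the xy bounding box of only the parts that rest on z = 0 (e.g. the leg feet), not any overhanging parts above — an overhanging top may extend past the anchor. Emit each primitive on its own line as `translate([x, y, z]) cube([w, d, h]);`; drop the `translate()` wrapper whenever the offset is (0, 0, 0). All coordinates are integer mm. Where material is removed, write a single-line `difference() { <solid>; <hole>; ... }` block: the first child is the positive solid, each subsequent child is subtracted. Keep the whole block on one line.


difference() { translate([379, 490, 0]) cube([3999, 246, 2406]); translate([1452, 490, 852]) cube([1213, 246, 995]); }


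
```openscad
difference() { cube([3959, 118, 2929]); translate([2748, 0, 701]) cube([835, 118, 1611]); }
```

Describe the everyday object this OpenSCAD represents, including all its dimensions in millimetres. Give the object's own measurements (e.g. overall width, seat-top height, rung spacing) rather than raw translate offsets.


A wall 3959 mm long (x), 118 mm thick (y), 2929 mm tall, with a rectangular window opening cut through it. The opening is 835 mm wide and 1611 mm tall; its sill is at z = 701 mm and its near (−x) edge is 2748 mm from the wall's −x end. The opening passes through the full wall thickness.


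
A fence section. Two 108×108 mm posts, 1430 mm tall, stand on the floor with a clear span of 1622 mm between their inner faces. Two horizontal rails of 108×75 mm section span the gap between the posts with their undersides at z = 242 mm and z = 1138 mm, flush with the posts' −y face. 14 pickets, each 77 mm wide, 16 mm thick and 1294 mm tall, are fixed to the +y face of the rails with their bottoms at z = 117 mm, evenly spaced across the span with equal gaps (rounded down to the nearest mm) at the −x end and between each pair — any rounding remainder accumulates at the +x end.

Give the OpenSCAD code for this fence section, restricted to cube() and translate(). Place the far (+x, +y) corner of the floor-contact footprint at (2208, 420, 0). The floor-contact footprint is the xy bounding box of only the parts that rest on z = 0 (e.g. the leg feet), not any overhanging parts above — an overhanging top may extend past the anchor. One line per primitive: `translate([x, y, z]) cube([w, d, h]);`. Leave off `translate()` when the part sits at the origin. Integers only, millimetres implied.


translate([370, 312, 0]) cube([108, 108, 1430]);
translate([2100, 312, 0]) cube([108, 108, 1430]);
translate([478, 312, 242]) cube([1622, 108, 75]);
translate([478, 312, 1138]) cube([1622, 108, 75]);
translate([514, 420, 117]) cube([77, 16, 1294]);
translate([627, 420, 117]) cube([77, 16, 1294]);
translate([740, 420, 117]) cube([77, 16, 1294]);
translate([853, 420, 117]) cube([77, 16, 1294]);
translate([966, 420, 117]) cube([77, 16, 1294]);
translate([1079, 420, 117]) cube([77, 16, 1294]);
translate([1192, 420, 117]) cube([77, 16, 1294]);
translate([1305, 420, 117]) cube([77, 16, 1294]);
translate([1418, 420, 117]) cube([77, 16, 1294]);
translate([1531, 420, 117]) cube([77, 16, 1294]);
translate([1644, 420, 117]) cube([77, 16, 1294]);
translate([1757, 420, 117]) cube([77, 16, 1294]);
translate([1870, 420, 117]) cube([77, 16, 1294]);
translate([1983, 420, 117]) cube([77, 16, 1294]);


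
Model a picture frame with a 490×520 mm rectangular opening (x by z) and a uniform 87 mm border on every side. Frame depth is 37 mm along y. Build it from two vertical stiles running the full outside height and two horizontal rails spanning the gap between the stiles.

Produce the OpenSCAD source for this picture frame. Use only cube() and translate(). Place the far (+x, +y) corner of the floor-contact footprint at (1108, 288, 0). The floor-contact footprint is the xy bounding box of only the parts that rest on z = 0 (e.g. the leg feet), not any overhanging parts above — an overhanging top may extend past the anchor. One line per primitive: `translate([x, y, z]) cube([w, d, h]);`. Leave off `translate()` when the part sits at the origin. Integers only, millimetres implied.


translate([444, 251, 0]) cube([87, 37, 694]);
translate([1021, 251, 0]) cube([87, 37, 694]);
translate([531, 251, 0]) cube([490, 37, 87]);
translate([531, 251, 607]) cube([490, 37, 87]);


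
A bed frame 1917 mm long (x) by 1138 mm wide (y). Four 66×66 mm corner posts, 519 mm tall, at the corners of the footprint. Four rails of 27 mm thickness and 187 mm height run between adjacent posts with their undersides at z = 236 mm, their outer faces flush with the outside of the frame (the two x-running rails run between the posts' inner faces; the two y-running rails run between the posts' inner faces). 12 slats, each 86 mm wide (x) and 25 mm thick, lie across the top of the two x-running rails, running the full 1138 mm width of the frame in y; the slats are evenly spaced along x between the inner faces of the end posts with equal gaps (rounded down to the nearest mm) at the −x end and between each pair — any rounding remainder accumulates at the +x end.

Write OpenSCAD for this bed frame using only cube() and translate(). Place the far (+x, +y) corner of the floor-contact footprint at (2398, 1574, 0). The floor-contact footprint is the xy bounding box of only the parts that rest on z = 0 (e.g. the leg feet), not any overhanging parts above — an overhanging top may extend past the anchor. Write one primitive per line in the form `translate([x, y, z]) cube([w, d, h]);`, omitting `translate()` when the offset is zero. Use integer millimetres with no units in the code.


translate([481, 436, 0]) cube([66, 66, 519]);
translate([481, 1508, 0]) cube([66, 66, 519]);
translate([2332, 436, 0]) cube([66, 66, 519]);
translate([2332, 1508, 0]) cube([66, 66, 519]);
translate([547, 436, 236]) cube([1785, 27, 187]);
translate([547, 1547, 236]) cube([1785, 27, 187]);
translate([481, 502, 236]) cube([27, 1006, 187]);
translate([2371, 502, 236]) cube([27, 1006, 187]);
translate([604, 436, 423]) cube([86, 1138, 25]);
translate([747, 436, 423]) cube([86, 1138, 25]);
translate([890, 436, 423]) cube([86, 1138, 25]);
translate([1033, 436, 423]) cube([86, 1138, 25]);
translate([1176, 436, 423]) cube([86, 1138, 25]);
translate([1319, 436, 423]) cube([86, 1138, 25]);
translate([1462, 436, 423]) cube([86, 1138, 25]);
translate([1605, 436, 423]) cube([86, 1138, 25]);
translate([1748, 436, 423]) cube([86, 1138, 25]);
translate([1891, 436, 423]) cube([86, 1138, 25]);
translate([2034, 436, 423]) cube([86, 1138, 25]);
translate([2177, 436, 423]) cube([86, 1138, 25]);


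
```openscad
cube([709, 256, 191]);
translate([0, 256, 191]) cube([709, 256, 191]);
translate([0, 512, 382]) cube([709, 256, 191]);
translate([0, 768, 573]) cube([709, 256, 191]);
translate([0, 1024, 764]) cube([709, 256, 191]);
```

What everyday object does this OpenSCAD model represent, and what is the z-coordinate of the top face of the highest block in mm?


A staircase. The total rise is 955 mm.

5 identical blocks, each offset up and back from the previous — a staircase. Each step is 191 mm tall and there are 5 of them, so the total rise is 5 × 191 = 955 mm.


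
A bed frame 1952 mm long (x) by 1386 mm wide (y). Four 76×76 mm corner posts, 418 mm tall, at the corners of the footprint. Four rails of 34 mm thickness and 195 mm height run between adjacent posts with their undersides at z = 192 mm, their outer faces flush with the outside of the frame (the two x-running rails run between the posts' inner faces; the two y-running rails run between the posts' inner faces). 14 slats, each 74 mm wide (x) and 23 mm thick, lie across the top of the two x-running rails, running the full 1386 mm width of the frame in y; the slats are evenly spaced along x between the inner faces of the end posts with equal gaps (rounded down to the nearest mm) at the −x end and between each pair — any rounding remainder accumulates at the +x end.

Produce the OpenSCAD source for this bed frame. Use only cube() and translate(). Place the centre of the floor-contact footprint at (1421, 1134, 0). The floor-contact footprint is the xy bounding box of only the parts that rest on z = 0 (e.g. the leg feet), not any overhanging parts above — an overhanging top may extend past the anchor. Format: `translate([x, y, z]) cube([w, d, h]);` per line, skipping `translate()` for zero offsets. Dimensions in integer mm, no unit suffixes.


translate([445, 441, 0]) cube([76, 76, 418]);
translate([445, 1751, 0]) cube([76, 76, 418]);
translate([2321, 441, 0]) cube([76, 76, 418]);
translate([2321, 1751, 0]) cube([76, 76, 418]);
translate([521, 441, 192]) cube([1800, 34, 195]);
translate([521, 1793, 192]) cube([1800, 34, 195]);
translate([445, 517, 192]) cube([34, 1234, 195]);
translate([2363, 517, 192]) cube([34, 1234, 195]);
translate([571, 441, 387]) cube([74, 1386, 23]);
translate([695, 441, 387]) cube([74, 1386, 23]);
translate([819, 441, 387]) cube([74, 1386, 23]);
translate([943, 441, 387]) cube([74, 1386, 23]);
translate([1067, 441, 387]) cube([74, 1386, 23]);
translate([1191, 441, 387]) cube([74, 1386, 23]);
translate([1315, 441, 387]) cube([74, 1386, 23]);
translate([1439, 441, 387]) cube([74, 1386, 23]);
translate([1563, 441, 387]) cube([74, 1386, 23]);
translate([1687, 441, 387]) cube([74, 1386, 23]);
translate([1811, 441, 387]) cube([74, 1386, 23]);
translate([1935, 441, 387]) cube([74, 1386, 23]);
translate([2059, 441, 387]) cube([74, 1386, 23]);
translate([2183, 441, 387]) cube([74, 1386, 23]);


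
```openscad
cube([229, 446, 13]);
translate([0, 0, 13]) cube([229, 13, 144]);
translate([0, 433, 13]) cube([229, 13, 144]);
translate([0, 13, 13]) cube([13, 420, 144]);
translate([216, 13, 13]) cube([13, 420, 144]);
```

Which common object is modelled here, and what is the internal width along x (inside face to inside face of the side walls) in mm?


An open box. The internal width is 203 mm.

A 229×446 base slab with four walls standing on it — an open box. The base is 229 mm wide and the walls are 13 mm thick, so the internal width is 229 − 2 × 13 = 203 mm.


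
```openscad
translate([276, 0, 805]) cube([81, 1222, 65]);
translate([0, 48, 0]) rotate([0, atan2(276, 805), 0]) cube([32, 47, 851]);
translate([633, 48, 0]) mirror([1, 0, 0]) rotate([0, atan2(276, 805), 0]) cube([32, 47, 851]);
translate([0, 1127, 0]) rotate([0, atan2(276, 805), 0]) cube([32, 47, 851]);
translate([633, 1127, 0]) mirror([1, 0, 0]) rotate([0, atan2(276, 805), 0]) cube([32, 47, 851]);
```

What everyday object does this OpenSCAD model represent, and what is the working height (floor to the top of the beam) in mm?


A sawhorse. The overall height is 870 mm.

A beam across two mirrored pairs of raked legs — a sawhorse. The beam's underside is at z = 805 (matching the legs' vertical rise in atan2(276, 805)) and the beam is 65 mm tall, so its top is at 805 + 65 = 870 mm. The raked legs top out at the beam's underside, so that is the highest point.


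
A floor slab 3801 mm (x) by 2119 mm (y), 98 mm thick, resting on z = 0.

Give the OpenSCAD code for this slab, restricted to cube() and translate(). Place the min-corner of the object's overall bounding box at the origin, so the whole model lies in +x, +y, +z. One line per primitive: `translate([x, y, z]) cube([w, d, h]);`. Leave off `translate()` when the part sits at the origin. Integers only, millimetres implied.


cube([3801, 2119, 98]);


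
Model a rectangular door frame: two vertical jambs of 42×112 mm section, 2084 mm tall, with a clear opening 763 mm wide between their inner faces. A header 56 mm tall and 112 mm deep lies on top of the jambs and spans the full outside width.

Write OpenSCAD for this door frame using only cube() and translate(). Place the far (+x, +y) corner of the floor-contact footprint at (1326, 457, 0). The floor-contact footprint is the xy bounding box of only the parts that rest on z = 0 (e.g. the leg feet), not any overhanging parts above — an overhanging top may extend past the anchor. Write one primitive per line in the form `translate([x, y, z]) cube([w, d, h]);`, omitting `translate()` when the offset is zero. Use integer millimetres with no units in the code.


translate([479, 345, 0]) cube([42, 112, 2084]);
translate([1284, 345, 0]) cube([42, 112, 2084]);
translate([479, 345, 2084]) cube([847, 112, 56]);


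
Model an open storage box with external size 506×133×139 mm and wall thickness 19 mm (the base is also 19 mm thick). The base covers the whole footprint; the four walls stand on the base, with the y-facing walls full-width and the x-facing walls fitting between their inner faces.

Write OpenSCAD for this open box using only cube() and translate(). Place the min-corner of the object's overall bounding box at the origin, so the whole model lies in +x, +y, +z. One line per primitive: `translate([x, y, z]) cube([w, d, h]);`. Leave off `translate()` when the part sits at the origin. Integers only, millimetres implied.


cube([506, 133, 19]);
translate([0, 0, 19]) cube([506, 19, 120]);
translate([0, 114, 19]) cube([506, 19, 120]);
translate([0, 19, 19]) cube([19, 95, 120]);
translate([487, 19, 19]) cube([19, 95, 120]);


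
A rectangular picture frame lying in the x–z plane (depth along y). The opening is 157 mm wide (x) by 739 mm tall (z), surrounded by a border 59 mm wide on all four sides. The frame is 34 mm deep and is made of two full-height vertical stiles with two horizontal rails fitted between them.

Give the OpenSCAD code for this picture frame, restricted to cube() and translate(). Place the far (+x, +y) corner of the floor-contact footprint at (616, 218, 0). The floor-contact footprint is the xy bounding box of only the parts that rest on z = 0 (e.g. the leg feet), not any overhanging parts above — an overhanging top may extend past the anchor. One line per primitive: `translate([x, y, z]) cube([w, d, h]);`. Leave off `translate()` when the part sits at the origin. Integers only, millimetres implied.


translate([341, 184, 0]) cube([59, 34, 857]);
translate([557, 184, 0]) cube([59, 34, 857]);
translate([400, 184, 0]) cube([157, 34, 59]);
translate([400, 184, 798]) cube([157, 34, 59]);


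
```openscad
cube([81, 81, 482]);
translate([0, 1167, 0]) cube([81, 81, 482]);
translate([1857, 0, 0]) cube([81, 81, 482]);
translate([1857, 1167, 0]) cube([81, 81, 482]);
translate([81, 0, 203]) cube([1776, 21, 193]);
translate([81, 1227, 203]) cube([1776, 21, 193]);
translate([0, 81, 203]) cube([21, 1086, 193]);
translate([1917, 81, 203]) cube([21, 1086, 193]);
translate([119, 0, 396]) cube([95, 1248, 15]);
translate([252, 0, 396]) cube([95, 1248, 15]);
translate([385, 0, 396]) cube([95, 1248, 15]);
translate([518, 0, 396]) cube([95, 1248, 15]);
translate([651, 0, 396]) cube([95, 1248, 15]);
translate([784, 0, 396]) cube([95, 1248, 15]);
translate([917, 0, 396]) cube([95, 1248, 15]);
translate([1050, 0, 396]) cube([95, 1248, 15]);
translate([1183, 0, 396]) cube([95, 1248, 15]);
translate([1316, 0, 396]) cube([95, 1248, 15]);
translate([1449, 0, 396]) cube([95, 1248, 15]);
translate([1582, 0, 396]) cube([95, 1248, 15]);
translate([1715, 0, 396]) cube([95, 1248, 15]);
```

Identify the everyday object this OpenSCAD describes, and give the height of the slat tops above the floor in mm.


A bed frame. The slat-top height is 411 mm.

Four posts, four rails, and a row of slats — a bed frame. Slats sit on the rails at z = 203 + 193 = 396; with slat thickness 15, the top is 411 mm.


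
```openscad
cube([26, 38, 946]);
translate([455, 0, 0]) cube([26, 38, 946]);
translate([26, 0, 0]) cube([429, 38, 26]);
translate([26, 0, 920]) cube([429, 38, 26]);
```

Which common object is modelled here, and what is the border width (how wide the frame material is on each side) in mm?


A picture frame. The border width is 26 mm.

Four thin pieces enclosing a rectangular opening — a picture frame. The two full-height stiles are 946 mm tall; the top rail sits at z = 920 and is 26 mm tall, so the border above the opening is 946 − 920 = 26 mm, matching the stile x-width.


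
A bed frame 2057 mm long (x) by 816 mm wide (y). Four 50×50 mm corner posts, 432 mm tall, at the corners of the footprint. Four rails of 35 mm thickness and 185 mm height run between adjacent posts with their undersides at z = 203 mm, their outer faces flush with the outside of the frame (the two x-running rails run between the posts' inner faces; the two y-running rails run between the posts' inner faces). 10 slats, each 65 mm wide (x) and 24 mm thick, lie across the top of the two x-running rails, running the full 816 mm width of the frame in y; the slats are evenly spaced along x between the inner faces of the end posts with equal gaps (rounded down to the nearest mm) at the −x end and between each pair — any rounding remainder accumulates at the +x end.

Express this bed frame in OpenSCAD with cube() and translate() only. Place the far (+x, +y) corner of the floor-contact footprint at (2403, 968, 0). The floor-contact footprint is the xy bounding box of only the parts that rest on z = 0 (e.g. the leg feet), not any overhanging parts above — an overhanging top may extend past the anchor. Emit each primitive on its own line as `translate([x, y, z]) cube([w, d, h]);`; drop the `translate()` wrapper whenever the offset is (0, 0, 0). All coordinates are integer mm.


translate([346, 152, 0]) cube([50, 50, 432]);
translate([346, 918, 0]) cube([50, 50, 432]);
translate([2353, 152, 0]) cube([50, 50, 432]);
translate([2353, 918, 0]) cube([50, 50, 432]);
translate([396, 152, 203]) cube([1957, 35, 185]);
translate([396, 933, 203]) cube([1957, 35, 185]);
translate([346, 202, 203]) cube([35, 716, 185]);
translate([2368, 202, 203]) cube([35, 716, 185]);
translate([514, 152, 388]) cube([65, 816, 24]);
translate([697, 152, 388]) cube([65, 816, 24]);
translate([880, 152, 388]) cube([65, 816, 24]);
translate([1063, 152, 388]) cube([65, 816, 24]);
translate([1246, 152, 388]) cube([65, 816, 24]);
translate([1429, 152, 388]) cube([65, 816, 24]);
translate([1612, 152, 388]) cube([65, 816, 24]);
translate([1795, 152, 388]) cube([65, 816, 24]);
translate([1978, 152, 388]) cube([65, 816, 24]);
translate([2161, 152, 388]) cube([65, 816, 24]);


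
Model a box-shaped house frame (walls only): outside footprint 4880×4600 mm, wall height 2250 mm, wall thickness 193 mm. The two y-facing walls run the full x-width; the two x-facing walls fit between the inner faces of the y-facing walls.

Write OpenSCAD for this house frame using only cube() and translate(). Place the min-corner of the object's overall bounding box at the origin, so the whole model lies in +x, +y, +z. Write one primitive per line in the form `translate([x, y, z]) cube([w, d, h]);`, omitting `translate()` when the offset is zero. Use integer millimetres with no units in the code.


cube([4880, 193, 2250]);
translate([0, 4407, 0]) cube([4880, 193, 2250]);
translate([0, 193, 0]) cube([193, 4214, 2250]);
translate([4687, 193, 0]) cube([193, 4214, 2250]);


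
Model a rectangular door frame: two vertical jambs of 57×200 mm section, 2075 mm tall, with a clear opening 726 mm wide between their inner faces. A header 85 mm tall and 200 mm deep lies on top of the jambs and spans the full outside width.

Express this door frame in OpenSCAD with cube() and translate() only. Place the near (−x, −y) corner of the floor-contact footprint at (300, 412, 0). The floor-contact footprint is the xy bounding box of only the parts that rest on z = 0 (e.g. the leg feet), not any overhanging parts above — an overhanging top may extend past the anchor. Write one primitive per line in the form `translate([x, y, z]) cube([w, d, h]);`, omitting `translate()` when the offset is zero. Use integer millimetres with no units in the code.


translate([300, 412, 0]) cube([57, 200, 2075]);
translate([1083, 412, 0]) cube([57, 200, 2075]);
translate([300, 412, 2075]) cube([840, 200, 85]);


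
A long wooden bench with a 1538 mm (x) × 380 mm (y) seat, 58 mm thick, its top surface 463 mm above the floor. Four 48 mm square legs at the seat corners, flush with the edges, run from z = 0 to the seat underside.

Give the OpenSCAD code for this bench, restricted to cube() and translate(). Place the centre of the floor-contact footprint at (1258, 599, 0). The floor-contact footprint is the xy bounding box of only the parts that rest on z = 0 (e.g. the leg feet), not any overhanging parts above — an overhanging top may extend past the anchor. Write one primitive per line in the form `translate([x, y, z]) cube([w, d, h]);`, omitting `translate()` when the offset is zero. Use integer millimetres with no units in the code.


translate([489, 409, 405]) cube([1538, 380, 58]);
translate([489, 409, 0]) cube([48, 48, 405]);
translate([489, 741, 0]) cube([48, 48, 405]);
translate([1979, 409, 0]) cube([48, 48, 405]);
translate([1979, 741, 0]) cube([48, 48, 405]);


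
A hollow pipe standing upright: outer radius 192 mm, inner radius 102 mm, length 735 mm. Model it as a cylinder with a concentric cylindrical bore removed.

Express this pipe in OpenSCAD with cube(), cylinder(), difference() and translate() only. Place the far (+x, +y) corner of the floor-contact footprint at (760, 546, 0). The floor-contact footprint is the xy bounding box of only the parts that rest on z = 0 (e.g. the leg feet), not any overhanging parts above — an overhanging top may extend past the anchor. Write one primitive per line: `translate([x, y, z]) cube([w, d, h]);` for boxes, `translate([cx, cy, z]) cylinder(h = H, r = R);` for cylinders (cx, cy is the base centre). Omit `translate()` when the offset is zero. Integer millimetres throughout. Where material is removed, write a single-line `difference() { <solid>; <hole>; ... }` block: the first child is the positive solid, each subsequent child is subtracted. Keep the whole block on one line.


difference() { translate([568, 354, 0]) cylinder(h = 735, r = 192); translate([568, 354, 0]) cylinder(h = 735, r = 102); }


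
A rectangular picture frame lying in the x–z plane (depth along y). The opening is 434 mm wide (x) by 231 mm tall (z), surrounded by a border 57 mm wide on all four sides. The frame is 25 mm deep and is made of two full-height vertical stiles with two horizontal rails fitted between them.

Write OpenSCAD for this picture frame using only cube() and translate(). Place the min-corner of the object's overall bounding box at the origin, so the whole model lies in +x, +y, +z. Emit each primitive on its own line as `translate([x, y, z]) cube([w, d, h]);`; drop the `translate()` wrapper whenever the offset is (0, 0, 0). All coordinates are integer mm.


cube([57, 25, 345]);
translate([491, 0, 0]) cube([57, 25, 345]);
translate([57, 0, 0]) cube([434, 25, 57]);
translate([57, 0, 288]) cube([434, 25, 57]);


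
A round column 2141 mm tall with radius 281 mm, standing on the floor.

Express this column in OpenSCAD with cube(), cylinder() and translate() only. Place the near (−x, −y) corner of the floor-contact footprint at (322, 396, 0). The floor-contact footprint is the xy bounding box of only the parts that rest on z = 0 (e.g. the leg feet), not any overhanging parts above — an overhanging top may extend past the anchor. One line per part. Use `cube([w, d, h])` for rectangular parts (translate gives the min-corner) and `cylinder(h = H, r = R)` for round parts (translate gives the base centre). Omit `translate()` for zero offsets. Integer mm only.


translate([603, 677, 0]) cylinder(h = 2141, r = 281);


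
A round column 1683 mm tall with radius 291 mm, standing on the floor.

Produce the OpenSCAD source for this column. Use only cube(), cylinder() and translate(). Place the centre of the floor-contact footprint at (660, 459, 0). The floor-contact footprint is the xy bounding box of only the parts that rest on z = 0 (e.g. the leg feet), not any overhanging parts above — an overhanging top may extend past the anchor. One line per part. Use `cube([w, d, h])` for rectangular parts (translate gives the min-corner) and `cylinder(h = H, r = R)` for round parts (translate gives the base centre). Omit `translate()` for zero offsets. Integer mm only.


translate([660, 459, 0]) cylinder(h = 1683, r = 291);


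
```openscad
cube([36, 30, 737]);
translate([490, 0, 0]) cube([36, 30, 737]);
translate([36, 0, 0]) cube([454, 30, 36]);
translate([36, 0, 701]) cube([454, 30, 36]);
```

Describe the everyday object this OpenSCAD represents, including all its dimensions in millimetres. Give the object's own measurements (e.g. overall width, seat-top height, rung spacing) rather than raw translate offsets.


A rectangular picture frame lying in the x–z plane (depth along y). The opening is 454 mm wide (x) by 665 mm tall (z), surrounded by a border 36 mm wide on all four sides. The frame is 30 mm deep and is made of two full-height vertical stiles with two horizontal rails fitted between them.


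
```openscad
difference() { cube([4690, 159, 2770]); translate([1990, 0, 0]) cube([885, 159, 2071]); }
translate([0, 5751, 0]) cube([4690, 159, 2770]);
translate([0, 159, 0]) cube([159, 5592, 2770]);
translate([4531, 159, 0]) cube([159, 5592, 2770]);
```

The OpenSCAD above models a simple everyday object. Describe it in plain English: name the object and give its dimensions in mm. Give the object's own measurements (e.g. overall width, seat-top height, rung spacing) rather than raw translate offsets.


A single room: four walls, each 2770 mm tall and 159 mm thick, enclosing an outside footprint 4690×5910 mm (x × y), no floor or roof. The front and back walls (−y and +y sides) run the full x-width; the side walls fit between their inner faces. A door opening 885 mm wide and 2071 mm tall is cut through the front wall from the floor up, its −x edge 1990 mm from the wall's −x end.


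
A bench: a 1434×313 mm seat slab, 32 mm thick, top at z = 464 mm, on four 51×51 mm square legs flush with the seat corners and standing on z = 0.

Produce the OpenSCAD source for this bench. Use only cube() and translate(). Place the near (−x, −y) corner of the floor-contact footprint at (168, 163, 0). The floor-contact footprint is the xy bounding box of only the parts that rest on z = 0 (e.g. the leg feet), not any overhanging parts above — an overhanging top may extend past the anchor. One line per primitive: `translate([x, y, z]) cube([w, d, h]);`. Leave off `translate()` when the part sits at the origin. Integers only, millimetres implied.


// leg_h = 464 − 32 = 432
translate([168, 163, 432]) cube([1434, 313, 32]);
translate([168, 163, 0]) cube([51, 51, 432]);
translate([168, 425, 0]) cube([51, 51, 432]);
translate([1551, 163, 0]) cube([51, 51, 432]);
translate([1551, 425, 0]) cube([51, 51, 432]);


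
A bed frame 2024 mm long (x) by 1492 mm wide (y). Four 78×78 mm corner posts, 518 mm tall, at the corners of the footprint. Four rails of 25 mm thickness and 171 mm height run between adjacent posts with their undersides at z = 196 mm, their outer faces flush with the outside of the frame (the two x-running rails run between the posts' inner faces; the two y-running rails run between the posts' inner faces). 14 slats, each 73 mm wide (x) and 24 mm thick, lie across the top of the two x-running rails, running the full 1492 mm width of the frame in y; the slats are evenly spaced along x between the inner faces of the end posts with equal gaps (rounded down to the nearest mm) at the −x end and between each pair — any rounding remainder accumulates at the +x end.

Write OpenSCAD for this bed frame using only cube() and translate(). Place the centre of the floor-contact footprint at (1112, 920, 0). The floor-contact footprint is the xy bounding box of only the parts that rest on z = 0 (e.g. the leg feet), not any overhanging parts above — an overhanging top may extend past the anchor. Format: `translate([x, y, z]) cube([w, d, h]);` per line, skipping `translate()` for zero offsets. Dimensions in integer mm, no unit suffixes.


translate([100, 174, 0]) cube([78, 78, 518]);
translate([100, 1588, 0]) cube([78, 78, 518]);
translate([2046, 174, 0]) cube([78, 78, 518]);
translate([2046, 1588, 0]) cube([78, 78, 518]);
translate([178, 174, 196]) cube([1868, 25, 171]);
translate([178, 1641, 196]) cube([1868, 25, 171]);
translate([100, 252, 196]) cube([25, 1336, 171]);
translate([2099, 252, 196]) cube([25, 1336, 171]);
translate([234, 174, 367]) cube([73, 1492, 24]);
translate([363, 174, 367]) cube([73, 1492, 24]);
translate([492, 174, 367]) cube([73, 1492, 24]);
translate([621, 174, 367]) cube([73, 1492, 24]);
translate([750, 174, 367]) cube([73, 1492, 24]);
translate([879, 174, 367]) cube([73, 1492, 24]);
translate([1008, 174, 367]) cube([73, 1492, 24]);
translate([1137, 174, 367]) cube([73, 1492, 24]);
translate([1266, 174, 367]) cube([73, 1492, 24]);
translate([1395, 174, 367]) cube([73, 1492, 24]);
translate([1524, 174, 367]) cube([73, 1492, 24]);
translate([1653, 174, 367]) cube([73, 1492, 24]);
translate([1782, 174, 367]) cube([73, 1492, 24]);
translate([1911, 174, 367]) cube([73, 1492, 24]);


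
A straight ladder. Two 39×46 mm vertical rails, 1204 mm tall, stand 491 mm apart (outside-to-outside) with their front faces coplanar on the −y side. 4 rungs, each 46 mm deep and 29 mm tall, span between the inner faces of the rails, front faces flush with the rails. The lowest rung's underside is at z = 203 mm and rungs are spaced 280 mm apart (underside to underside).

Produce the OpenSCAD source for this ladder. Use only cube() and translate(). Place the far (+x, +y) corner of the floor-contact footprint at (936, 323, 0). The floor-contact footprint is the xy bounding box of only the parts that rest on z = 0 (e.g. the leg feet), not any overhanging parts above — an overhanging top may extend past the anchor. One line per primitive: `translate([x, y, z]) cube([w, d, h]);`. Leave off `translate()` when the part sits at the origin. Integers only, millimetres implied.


// rung span = 491 - 2*39 = 413
// rung[k] z = 203 + k*280
translate([445, 277, 0]) cube([39, 46, 1204]);
translate([897, 277, 0]) cube([39, 46, 1204]);
translate([484, 277, 203]) cube([413, 46, 29]);
translate([484, 277, 483]) cube([413, 46, 29]);
translate([484, 277, 763]) cube([413, 46, 29]);
translate([484, 277, 1043]) cube([413, 46, 29]);


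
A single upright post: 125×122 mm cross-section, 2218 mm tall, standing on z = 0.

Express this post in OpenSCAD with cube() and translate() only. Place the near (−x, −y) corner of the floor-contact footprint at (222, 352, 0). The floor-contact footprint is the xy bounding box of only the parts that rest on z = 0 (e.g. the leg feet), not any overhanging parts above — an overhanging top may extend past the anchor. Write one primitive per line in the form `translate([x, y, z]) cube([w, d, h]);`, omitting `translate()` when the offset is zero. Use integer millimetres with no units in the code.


translate([222, 352, 0]) cube([125, 122, 2218]);


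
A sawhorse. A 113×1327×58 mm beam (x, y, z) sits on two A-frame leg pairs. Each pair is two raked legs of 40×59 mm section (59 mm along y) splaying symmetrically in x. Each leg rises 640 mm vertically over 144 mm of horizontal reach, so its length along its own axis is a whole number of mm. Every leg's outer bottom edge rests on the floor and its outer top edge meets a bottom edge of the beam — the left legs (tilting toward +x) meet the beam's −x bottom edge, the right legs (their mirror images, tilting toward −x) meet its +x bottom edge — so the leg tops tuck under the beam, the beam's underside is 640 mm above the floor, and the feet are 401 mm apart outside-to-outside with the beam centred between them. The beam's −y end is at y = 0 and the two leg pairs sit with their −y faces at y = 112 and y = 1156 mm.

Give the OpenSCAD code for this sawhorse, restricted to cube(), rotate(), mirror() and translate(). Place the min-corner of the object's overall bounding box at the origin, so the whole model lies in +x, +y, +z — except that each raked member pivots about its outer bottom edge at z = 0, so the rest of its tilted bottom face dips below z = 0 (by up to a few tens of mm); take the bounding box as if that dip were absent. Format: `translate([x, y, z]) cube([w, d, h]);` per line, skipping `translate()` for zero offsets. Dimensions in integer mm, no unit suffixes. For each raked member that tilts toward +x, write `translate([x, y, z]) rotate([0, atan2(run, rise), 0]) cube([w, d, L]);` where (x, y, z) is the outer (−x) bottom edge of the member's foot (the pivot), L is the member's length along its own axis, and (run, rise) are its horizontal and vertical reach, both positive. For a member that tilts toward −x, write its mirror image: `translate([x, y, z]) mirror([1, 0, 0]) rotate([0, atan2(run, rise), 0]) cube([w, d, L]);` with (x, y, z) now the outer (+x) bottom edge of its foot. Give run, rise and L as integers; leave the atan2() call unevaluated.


// leg length = √(144² + 640²) = 656
// right-leg outer foot x = 2·144 + 113 = 401
// beam min-corner = (144, 0, 640)
translate([144, 0, 640]) cube([113, 1327, 58]);
translate([0, 112, 0]) rotate([0, atan2(144, 640), 0]) cube([40, 59, 656]);
translate([401, 112, 0]) mirror([1, 0, 0]) rotate([0, atan2(144, 640), 0]) cube([40, 59, 656]);
translate([0, 1156, 0]) rotate([0, atan2(144, 640), 0]) cube([40, 59, 656]);
translate([401, 1156, 0]) mirror([1, 0, 0]) rotate([0, atan2(144, 640), 0]) cube([40, 59, 656]);


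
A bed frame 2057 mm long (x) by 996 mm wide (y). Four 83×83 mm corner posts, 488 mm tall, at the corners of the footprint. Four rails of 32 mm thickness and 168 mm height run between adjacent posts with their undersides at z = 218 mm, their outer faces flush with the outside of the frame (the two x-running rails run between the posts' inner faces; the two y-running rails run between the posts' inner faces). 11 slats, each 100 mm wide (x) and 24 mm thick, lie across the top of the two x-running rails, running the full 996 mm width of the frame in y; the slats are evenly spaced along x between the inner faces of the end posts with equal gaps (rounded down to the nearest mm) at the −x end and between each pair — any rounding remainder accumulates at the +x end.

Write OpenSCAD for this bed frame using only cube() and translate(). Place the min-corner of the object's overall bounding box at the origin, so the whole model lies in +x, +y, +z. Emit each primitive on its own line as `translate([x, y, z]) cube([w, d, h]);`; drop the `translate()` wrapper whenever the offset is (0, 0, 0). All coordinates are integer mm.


cube([83, 83, 488]);
translate([0, 913, 0]) cube([83, 83, 488]);
translate([1974, 0, 0]) cube([83, 83, 488]);
translate([1974, 913, 0]) cube([83, 83, 488]);
translate([83, 0, 218]) cube([1891, 32, 168]);
translate([83, 964, 218]) cube([1891, 32, 168]);
translate([0, 83, 218]) cube([32, 830, 168]);
translate([2025, 83, 218]) cube([32, 830, 168]);
translate([148, 0, 386]) cube([100, 996, 24]);
translate([313, 0, 386]) cube([100, 996, 24]);
translate([478, 0, 386]) cube([100, 996, 24]);
translate([643, 0, 386]) cube([100, 996, 24]);
translate([808, 0, 386]) cube([100, 996, 24]);
translate([973, 0, 386]) cube([100, 996, 24]);
translate([1138, 0, 386]) cube([100, 996, 24]);
translate([1303, 0, 386]) cube([100, 996, 24]);
translate([1468, 0, 386]) cube([100, 996, 24]);
translate([1633, 0, 386]) cube([100, 996, 24]);
translate([1798, 0, 386]) cube([100, 996, 24]);
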